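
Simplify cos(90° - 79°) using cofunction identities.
cos(90° - 79°) = sin(79°)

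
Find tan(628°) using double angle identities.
tan(628°) = 2 tan 314° / (1 - tan²314°) = 28.64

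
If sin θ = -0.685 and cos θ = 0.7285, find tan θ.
tan θ = sin θ / cos θ = -0.9403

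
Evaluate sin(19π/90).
sin(19π/90) = 0.6157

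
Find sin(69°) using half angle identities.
sin(69°) = √((1 - cos 138°)/2) = 0.9336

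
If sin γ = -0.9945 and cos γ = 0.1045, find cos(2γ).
cos(2γ) = cos²γ - sin²γ = -0.9781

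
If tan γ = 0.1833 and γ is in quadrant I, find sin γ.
sin γ = 0.1803 (using tan²γ + 1 = sec²γ)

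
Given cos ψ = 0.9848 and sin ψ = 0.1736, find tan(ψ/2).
tan(ψ/2) = sin ψ / (1 + cos ψ) = 0.08746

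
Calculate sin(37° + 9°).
sin(37° + 9°) = sin 37° cos 9° + cos 37° sin 9° = 0.7193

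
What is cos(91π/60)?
cos(91π/60) = 0.05234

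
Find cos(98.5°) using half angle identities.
cos(98.5°) = -√((1 + cos 197°)/2) = -0.1478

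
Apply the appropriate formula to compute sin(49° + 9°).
sin(49° + 9°) = sin 49° cos 9° + cos 49° sin 9° = 0.848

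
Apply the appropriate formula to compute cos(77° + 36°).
cos(77° + 36°) = cos 77° cos 36° - sin 77° sin 36° = -0.3907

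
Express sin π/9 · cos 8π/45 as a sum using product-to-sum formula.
sin π/9 cos 8π/45 = (1/2)[sin(π/9+8π/45) + sin(π/9-8π/45)]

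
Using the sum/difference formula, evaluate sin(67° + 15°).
sin(67° + 15°) = sin 67° cos 15° + cos 67° sin 15° = 0.9903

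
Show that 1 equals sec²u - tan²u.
RHS = 1/cos²u - sin²u/cos²u = (1 - sin²u)/cos²u = cos²u/cos²u = 1 = LHS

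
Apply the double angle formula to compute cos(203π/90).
cos(203π/90) = 1 - 2sin²203π/180 = 0.6947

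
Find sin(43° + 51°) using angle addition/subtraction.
sin(43° + 51°) = sin 43° cos 51° + cos 43° sin 51° = 0.9976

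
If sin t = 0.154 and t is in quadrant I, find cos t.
cos t = 0.9881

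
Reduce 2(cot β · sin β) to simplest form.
2(cot β · sin β) = 2(cos β) (using Quotient identity)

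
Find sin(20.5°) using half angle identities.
sin(20.5°) = √((1 - cos 41°)/2) = 0.3502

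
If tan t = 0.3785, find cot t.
cot t = 1/tan t = 2.642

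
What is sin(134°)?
sin(134°) = 0.7193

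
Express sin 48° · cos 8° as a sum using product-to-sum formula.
sin 48° cos 8° = (1/2)[sin(48°+8°) + sin(48°-8°)]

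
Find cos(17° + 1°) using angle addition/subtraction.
cos(17° + 1°) = cos 17° cos 1° - sin 17° sin 1° = 0.9511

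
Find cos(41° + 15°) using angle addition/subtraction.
cos(41° + 15°) = cos 41° cos 15° - sin 41° sin 15° = 0.5592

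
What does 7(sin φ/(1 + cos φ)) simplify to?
7(sin φ/(1 + cos φ)) = 7(tan(φ/2)) (using Half angle)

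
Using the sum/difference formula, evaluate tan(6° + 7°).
tan(6° + 7°) = (tan 6° + tan 7°)/(1 - tan 6° tan 7°) = 0.2309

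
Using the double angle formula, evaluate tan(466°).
tan(466°) = 2 tan 233° / (1 - tan²233°) = -3.487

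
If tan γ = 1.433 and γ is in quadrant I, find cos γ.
cos γ = 0.5723 (using tan²γ + 1 = sec²γ)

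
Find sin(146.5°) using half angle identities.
sin(146.5°) = √((1 - cos 293°)/2) = 0.5519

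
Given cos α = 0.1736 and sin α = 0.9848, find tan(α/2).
tan(α/2) = sin α / (1 + cos α) = 0.8391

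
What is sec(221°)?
sec(221°) = -1.325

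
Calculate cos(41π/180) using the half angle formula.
cos(41π/180) = √((1 + cos 41π/90)/2) = 0.7547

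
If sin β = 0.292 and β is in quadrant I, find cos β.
cos β = 0.9564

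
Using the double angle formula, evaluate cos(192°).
cos(192°) = cos²96° - sin²96° = -0.9781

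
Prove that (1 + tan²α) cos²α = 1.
LHS = sec²α · cos²α = (1/cos²α) · cos²α = 1 = RHS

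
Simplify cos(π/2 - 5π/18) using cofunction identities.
cos(π/2 - 5π/18) = sin(5π/18)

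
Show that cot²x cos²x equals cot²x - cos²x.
RHS = cos²x/sin²x - cos²x = cos²x(1/sin²x - 1) = cos²x · (1 - sin²x)/sin²x = cos²x · cos²x/sin²x = cos²x · cot²x = LHS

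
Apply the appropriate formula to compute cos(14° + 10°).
cos(14° + 10°) = cos 14° cos 10° - sin 14° sin 10° = 0.9135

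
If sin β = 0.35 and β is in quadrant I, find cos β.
cos β = 0.9367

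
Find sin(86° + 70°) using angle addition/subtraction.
sin(86° + 70°) = sin 86° cos 70° + cos 86° sin 70° = 0.4067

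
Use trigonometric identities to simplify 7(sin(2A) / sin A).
7(sin(2A) / sin A) = 7(2 cos A) (using Double angle)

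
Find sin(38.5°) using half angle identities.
sin(38.5°) = √((1 - cos 77°)/2) = 0.6225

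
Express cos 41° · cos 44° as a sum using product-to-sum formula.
cos 41° cos 44° = (1/2)[cos(41°-44°) + cos(41°+44°)]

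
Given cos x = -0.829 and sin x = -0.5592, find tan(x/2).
tan(x/2) = sin x / (1 + cos x) = -3.27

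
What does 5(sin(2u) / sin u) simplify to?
5(sin(2u) / sin u) = 5(2 cos u) (using Double angle)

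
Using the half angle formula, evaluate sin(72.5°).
sin(72.5°) = √((1 - cos 145°)/2) = 0.9537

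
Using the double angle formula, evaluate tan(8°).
tan(8°) = 2 tan 4° / (1 - tan²4°) = 0.1405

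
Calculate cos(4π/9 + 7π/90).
cos(4π/9 + 7π/90) = cos 4π/9 cos 7π/90 - sin 4π/9 sin 7π/90 = -0.06976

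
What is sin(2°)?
sin(2°) = 0.0349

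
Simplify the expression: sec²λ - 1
sec²λ - 1 = tan²λ (using Pythagorean identity)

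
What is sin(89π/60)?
sin(89π/60) = -0.9986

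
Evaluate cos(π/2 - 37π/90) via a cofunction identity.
cos(π/2 - 37π/90) = sin(37π/90) = 0.9613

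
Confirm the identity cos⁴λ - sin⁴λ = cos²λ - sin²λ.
LHS = (cos²λ - sin²λ)(cos²λ + sin²λ) = (cos²λ - sin²λ) · 1 = cos²λ - sin²λ = RHS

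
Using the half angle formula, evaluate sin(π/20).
sin(π/20) = √((1 - cos π/10)/2) = 0.1564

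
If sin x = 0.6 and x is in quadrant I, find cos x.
cos x = 0.8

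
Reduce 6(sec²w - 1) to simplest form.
6(sec²w - 1) = 6(tan²w) (using Pythagorean identity)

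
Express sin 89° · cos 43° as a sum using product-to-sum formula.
sin 89° cos 43° = (1/2)[sin(89°+43°) + sin(89°-43°)]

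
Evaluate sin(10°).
sin(10°) = 0.1736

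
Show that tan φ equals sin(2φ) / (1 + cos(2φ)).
RHS = 2 sin φ cos φ / (2cos²φ) = sin φ/cos φ = tan φ = LHS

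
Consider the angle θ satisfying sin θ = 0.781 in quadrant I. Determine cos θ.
cos θ = √(1 - sin²θ) = 0.6245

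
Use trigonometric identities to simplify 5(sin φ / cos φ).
5(sin φ / cos φ) = 5(tan φ) (using Quotient identity)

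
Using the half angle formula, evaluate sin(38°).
sin(38°) = √((1 - cos 76°)/2) = 0.6157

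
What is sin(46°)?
sin(46°) = 0.7193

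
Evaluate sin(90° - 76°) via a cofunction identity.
sin(90° - 76°) = cos(76°) = 0.2419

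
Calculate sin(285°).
sin(285°) = -(√6+√2)/4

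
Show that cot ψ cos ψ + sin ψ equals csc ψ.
LHS = cos²ψ/sin ψ + sin ψ = (cos²ψ + sin²ψ)/sin ψ = 1/sin ψ = csc ψ = RHS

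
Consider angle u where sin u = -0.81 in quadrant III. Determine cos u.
cos u = ±√(1 - sin²u) = -0.5864 (negative in QIII)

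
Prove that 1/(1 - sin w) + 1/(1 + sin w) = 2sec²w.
LHS = [(1 + sin w) + (1 - sin w)] / [(1 - sin w)(1 + sin w)] = 2/(1 - sin²w) = 2/cos²w = 2sec²w = RHS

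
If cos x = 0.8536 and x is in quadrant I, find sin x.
sin x = 0.5209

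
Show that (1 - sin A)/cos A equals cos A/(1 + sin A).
LHS = (1 - sin A)(1 + sin A) / (cos A(1 + sin A)) = (1 - sin²A) / (cos A(1 + sin A)) = cos²A / (cos A(1 + sin A)) = cos A/(1 + sin A) = RHS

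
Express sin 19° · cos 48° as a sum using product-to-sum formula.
sin 19° cos 48° = (1/2)[sin(19°+48°) + sin(19°-48°)]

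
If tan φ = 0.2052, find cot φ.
cot φ = 1/tan φ = 4.873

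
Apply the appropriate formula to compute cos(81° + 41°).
cos(81° + 41°) = cos 81° cos 41° - sin 81° sin 41° = -0.5299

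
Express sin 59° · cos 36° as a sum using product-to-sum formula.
sin 59° cos 36° = (1/2)[sin(59°+36°) + sin(59°-36°)]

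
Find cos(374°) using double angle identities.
cos(374°) = cos²187° - sin²187° = 0.9703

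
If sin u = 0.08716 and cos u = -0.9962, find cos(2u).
cos(2u) = cos²u - sin²u = 0.9848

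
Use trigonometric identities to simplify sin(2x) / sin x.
sin(2x) / sin x = 2 cos x (using Double angle)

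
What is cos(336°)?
cos(336°) = 0.9135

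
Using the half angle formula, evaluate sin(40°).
sin(40°) = √((1 - cos 80°)/2) = 0.6428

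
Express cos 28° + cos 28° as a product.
cos 28° + cos 28° = 2 cos(28°) cos(0°)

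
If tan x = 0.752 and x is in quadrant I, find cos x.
cos x = 0.7992 (using tan²x + 1 = sec²x)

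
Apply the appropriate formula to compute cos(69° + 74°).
cos(69° + 74°) = cos 69° cos 74° - sin 69° sin 74° = -0.7986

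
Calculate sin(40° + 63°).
sin(40° + 63°) = sin 40° cos 63° + cos 40° sin 63° = 0.9744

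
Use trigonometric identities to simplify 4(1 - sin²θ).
4(1 - sin²θ) = 4(cos²θ) (using Pythagorean identity)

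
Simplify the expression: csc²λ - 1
csc²λ - 1 = cot²λ (using Pythagorean identity)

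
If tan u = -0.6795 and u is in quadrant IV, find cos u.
cos u = 0.8271 (using tan²u + 1 = sec²u)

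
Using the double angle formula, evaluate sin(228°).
sin(228°) = 2 sin 114° cos 114° = -0.7431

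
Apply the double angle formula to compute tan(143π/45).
tan(143π/45) = 2 tan 143π/90 / (1 - tan²143π/90) = 0.6249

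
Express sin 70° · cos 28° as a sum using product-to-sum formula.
sin 70° cos 28° = (1/2)[sin(70°+28°) + sin(70°-28°)]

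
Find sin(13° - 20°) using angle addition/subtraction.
sin(13° - 20°) = sin 13° cos 20° - cos 13° sin 20° = -0.1219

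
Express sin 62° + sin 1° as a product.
sin 62° + sin 1° = 2 sin(31.5°) cos(30.5°)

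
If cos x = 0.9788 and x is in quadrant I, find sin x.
sin x = 0.2048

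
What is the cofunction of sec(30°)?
sec(30°) = csc(90° - 30°) = csc(60°)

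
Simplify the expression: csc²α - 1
csc²α - 1 = cot²α (using Pythagorean identity)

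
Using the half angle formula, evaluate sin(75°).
sin(75°) = √((1 - cos 150°)/2) = (√6+√2)/4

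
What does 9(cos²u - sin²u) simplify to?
9(cos²u - sin²u) = 9(cos(2u)) (using Double angle)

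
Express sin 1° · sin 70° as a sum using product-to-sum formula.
sin 1° sin 70° = (1/2)[cos(1°-70°) - cos(1°+70°)]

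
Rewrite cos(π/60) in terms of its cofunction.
cos(π/60) = sin(π/2 - π/60) = sin(29π/60)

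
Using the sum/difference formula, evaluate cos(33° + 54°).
cos(33° + 54°) = cos 33° cos 54° - sin 33° sin 54° = 0.05234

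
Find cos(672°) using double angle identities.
cos(672°) = cos²336° - sin²336° = 0.6691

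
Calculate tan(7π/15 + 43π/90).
tan(7π/15 + 43π/90) = (tan 7π/15 + tan 43π/90)/(1 - tan 7π/15 tan 43π/90) = -0.1763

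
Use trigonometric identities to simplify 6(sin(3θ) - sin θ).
6(sin(3θ) - sin θ) = 6(2 cos(2θ) sin θ) (using Sum-to-product)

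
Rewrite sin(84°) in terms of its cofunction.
sin(84°) = cos(90° - 84°) = cos(6°)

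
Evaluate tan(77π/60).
tan(77π/60) = 1.235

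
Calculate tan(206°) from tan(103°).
tan(206°) = 2 tan 103° / (1 - tan²103°) = 0.4877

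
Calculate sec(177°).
sec(177°) = -1.001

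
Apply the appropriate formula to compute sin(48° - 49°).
sin(48° - 49°) = sin 48° cos 49° - cos 48° sin 49° = -0.01745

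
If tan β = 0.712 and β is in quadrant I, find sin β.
sin β = 0.58 (using tan²β + 1 = sec²β)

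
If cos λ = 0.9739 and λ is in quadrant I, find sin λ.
sin λ = 0.227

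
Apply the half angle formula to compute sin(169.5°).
sin(169.5°) = √((1 - cos 339°)/2) = 0.1822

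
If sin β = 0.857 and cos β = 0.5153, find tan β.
tan β = sin β / cos β = 1.663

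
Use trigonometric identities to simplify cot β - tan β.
cot β - tan β = 2 cot(2β) (using Double angle)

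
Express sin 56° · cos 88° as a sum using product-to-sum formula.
sin 56° cos 88° = (1/2)[sin(56°+88°) + sin(56°-88°)]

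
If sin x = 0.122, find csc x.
csc x = 1/sin x = 8.197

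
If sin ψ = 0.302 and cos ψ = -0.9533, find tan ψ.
tan ψ = sin ψ / cos ψ = -0.3168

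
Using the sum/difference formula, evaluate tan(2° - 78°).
tan(2° - 78°) = (tan 2° - tan 78°)/(1 + tan 2° tan 78°) = -4.011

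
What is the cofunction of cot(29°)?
cot(29°) = tan(90° - 29°) = tan(61°)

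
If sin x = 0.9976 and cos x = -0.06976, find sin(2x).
sin(2x) = 2 sin x cos x = -0.1392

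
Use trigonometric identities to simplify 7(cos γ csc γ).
7(cos γ csc γ) = 7(cot γ) (using Reciprocal + quotient)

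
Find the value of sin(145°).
sin(145°) = 0.5736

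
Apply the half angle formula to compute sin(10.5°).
sin(10.5°) = √((1 - cos 21°)/2) = 0.1822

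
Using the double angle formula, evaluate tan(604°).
tan(604°) = 2 tan 302° / (1 - tan²302°) = 2.05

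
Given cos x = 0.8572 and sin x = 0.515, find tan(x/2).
tan(x/2) = sin x / (1 + cos x) = 0.2773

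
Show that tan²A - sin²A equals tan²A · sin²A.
LHS = sin²A/cos²A - sin²A = sin²A(1/cos²A - 1) = sin²A · (1 - cos²A)/cos²A = sin²A · sin²A/cos²A = sin²A · tan²A = RHS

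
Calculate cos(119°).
cos(119°) = -0.4848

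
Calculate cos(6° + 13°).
cos(6° + 13°) = cos 6° cos 13° - sin 6° sin 13° = 0.9455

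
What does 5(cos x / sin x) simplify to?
5(cos x / sin x) = 5(cot x) (using Quotient identity)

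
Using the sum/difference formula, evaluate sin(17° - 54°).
sin(17° - 54°) = sin 17° cos 54° - cos 17° sin 54° = -0.6018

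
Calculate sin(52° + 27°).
sin(52° + 27°) = sin 52° cos 27° + cos 52° sin 27° = 0.9816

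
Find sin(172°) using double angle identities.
sin(172°) = 2 sin 86° cos 86° = 0.1392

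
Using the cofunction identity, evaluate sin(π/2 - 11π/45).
sin(π/2 - 11π/45) = cos(11π/45) = 0.7193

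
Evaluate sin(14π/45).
sin(14π/45) = 0.829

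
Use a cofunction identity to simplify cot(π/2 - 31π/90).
cot(π/2 - 31π/90) = tan(31π/90)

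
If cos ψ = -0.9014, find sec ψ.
sec ψ = 1/cos ψ = -1.109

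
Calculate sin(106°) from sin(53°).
sin(106°) = 2 sin 53° cos 53° = 0.9613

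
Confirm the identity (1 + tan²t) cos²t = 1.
LHS = sec²t · cos²t = (1/cos²t) · cos²t = 1 = RHS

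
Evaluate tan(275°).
tan(275°) = -11.43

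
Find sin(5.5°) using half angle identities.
sin(5.5°) = √((1 - cos 11°)/2) = 0.09585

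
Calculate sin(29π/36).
sin(29π/36) = 0.5736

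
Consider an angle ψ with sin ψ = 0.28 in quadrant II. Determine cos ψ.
cos ψ = ±√(1 - sin²ψ) = -0.96 (negative in QII)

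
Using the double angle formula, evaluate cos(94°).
cos(94°) = 1 - 2sin²47° = -0.06976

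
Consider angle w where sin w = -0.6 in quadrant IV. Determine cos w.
cos w = √(1 - sin²w) = 0.8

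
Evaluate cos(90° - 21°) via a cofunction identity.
cos(90° - 21°) = sin(21°) = 0.3584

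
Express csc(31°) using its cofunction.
csc(31°) = sec(90° - 31°) = sec(59°)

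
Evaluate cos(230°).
cos(230°) = -0.6428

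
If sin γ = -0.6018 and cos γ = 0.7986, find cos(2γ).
cos(2γ) = cos²γ - sin²γ = 0.2756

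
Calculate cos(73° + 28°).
cos(73° + 28°) = cos 73° cos 28° - sin 73° sin 28° = -0.1908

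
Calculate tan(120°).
tan(120°) = -√3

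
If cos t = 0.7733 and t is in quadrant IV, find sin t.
sin t = -0.634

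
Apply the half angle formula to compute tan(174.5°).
tan(174.5°) = sin 349° / (1 + cos 349°) = -0.09629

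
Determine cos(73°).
cos(73°) = 0.2924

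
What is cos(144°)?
cos(144°) = -0.809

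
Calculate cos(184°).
cos(184°) = -0.9976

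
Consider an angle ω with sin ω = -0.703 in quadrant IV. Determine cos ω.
cos ω = √(1 - sin²ω) = 0.7112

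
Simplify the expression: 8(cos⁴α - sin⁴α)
8(cos⁴α - sin⁴α) = 8(cos(2α)) (using Factoring + double angle)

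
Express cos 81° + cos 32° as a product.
cos 81° + cos 32° = 2 cos(56.5°) cos(24.5°)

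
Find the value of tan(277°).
tan(277°) = -8.144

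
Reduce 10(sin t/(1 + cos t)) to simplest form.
10(sin t/(1 + cos t)) = 10(tan(t/2)) (using Half angle)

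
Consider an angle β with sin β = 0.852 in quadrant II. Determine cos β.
cos β = ±√(1 - sin²β) = -0.5235 (negative in QII)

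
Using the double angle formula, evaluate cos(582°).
cos(582°) = cos²291° - sin²291° = -0.7431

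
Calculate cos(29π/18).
cos(29π/18) = 0.342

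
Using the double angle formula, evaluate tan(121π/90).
tan(121π/90) = 2 tan 121π/180 / (1 - tan²121π/180) = 1.881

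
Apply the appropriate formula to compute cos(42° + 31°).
cos(42° + 31°) = cos 42° cos 31° - sin 42° sin 31° = 0.2924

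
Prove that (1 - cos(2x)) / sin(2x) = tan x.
LHS = 2sin²x / (2 sin x cos x) = sin x/cos x = tan x = RHS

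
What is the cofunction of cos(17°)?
cos(17°) = sin(90° - 17°) = sin(73°)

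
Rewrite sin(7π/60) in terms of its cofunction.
sin(7π/60) = cos(π/2 - 7π/60) = cos(23π/60)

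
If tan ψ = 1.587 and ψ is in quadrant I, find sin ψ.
sin ψ = 0.846 (using tan²ψ + 1 = sec²ψ)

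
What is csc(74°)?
csc(74°) = 1.04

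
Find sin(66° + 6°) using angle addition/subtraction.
sin(66° + 6°) = sin 66° cos 6° + cos 66° sin 6° = 0.9511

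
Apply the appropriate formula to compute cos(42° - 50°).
cos(42° - 50°) = cos 42° cos 50° + sin 42° sin 50° = 0.9903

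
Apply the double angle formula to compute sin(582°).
sin(582°) = 2 sin 291° cos 291° = -0.6691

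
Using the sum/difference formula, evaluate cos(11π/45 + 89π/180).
cos(11π/45 + 89π/180) = cos 11π/45 cos 89π/180 - sin 11π/45 sin 89π/180 = -0.682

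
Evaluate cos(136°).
cos(136°) = -0.7193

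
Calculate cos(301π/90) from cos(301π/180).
cos(301π/90) = cos²301π/180 - sin²301π/180 = -0.4695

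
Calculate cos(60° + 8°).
cos(60° + 8°) = cos 60° cos 8° - sin 60° sin 8° = 0.3746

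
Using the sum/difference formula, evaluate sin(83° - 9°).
sin(83° - 9°) = sin 83° cos 9° - cos 83° sin 9° = 0.9613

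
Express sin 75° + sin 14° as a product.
sin 75° + sin 14° = 2 sin(44.5°) cos(30.5°)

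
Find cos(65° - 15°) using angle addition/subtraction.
cos(65° - 15°) = cos 65° cos 15° + sin 65° sin 15° = 0.6428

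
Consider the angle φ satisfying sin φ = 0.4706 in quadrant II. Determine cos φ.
cos φ = ±√(1 - sin²φ) = -0.8823 (negative in QII)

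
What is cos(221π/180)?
cos(221π/180) = -0.7547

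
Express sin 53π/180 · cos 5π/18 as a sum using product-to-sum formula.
sin 53π/180 cos 5π/18 = (1/2)[sin(53π/180+5π/18) + sin(53π/180-5π/18)]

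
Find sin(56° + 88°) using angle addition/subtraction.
sin(56° + 88°) = sin 56° cos 88° + cos 56° sin 88° = 0.5878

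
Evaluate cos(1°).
cos(1°) = 0.9998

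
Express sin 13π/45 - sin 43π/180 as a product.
sin 13π/45 - sin 43π/180 = 2 cos(19π/72) sin(π/40)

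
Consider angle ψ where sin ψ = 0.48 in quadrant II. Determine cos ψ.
cos ψ = ±√(1 - sin²ψ) = -0.8773 (negative in QII)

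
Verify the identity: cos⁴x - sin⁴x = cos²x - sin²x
LHS = (cos²x - sin²x)(cos²x + sin²x) = (cos²x - sin²x) · 1 = cos²x - sin²x = RHS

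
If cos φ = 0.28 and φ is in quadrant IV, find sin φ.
sin φ = -0.96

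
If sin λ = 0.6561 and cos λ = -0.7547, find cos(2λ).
cos(2λ) = cos²λ - sin²λ = 0.1391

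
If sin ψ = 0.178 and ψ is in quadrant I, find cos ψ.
cos ψ = 0.984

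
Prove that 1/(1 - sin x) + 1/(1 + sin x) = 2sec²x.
LHS = [(1 + sin x) + (1 - sin x)] / [(1 - sin x)(1 + sin x)] = 2/(1 - sin²x) = 2/cos²x = 2sec²x = RHS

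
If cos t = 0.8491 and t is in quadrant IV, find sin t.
sin t = -0.5282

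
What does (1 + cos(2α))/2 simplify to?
(1 + cos(2α))/2 = cos²α (using Power reduction)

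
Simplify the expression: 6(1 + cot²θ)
6(1 + cot²θ) = 6(csc²θ) (using Pythagorean identity)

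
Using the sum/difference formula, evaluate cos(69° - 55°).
cos(69° - 55°) = cos 69° cos 55° + sin 69° sin 55° = 0.9703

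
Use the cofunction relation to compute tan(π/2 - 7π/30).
tan(π/2 - 7π/30) = cot(7π/30) = 1.111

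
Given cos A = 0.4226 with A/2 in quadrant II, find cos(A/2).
cos(A/2) = ±√((1 + cos A)/2); negative since A/2 ∈ QII, so cos(A/2) = -0.8434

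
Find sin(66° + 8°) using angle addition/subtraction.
sin(66° + 8°) = sin 66° cos 8° + cos 66° sin 8° = 0.9613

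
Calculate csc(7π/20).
csc(7π/20) = 1.122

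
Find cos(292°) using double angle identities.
cos(292°) = cos²146° - sin²146° = 0.3746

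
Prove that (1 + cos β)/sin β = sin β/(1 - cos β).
RHS = sin β(1 + cos β) / ((1 - cos β)(1 + cos β)) = sin β(1 + cos β) / (1 - cos²β) = sin β(1 + cos β) / sin²β = (1 + cos β)/sin β = LHS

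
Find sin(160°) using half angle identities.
sin(160°) = √((1 - cos 320°)/2) = 0.342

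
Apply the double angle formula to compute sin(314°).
sin(314°) = 2 sin 157° cos 157° = -0.7193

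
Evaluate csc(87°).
csc(87°) = 1.001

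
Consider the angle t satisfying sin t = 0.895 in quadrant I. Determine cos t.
cos t = √(1 - sin²t) = 0.4461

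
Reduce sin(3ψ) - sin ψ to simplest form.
sin(3ψ) - sin ψ = 2 cos(2ψ) sin ψ (using Sum-to-product)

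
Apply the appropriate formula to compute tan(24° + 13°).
tan(24° + 13°) = (tan 24° + tan 13°)/(1 - tan 24° tan 13°) = 0.7536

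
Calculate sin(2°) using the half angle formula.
sin(2°) = √((1 - cos 4°)/2) = 0.0349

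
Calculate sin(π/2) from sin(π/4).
sin(π/2) = 2 sin π/4 cos π/4 = 1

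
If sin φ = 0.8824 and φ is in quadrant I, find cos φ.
cos φ = 0.4705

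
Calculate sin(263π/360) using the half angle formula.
sin(263π/360) = √((1 - cos 263π/180)/2) = 0.749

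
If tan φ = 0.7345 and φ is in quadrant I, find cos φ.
cos φ = 0.806 (using tan²φ + 1 = sec²φ)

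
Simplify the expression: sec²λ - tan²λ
sec²λ - tan²λ = 1 (using Pythagorean identity)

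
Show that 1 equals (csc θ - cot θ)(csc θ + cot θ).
RHS = csc²θ - cot²θ = (1 + cot²θ) - cot²θ = 1 = LHS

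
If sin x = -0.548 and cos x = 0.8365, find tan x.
tan x = sin x / cos x = -0.6551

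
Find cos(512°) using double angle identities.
cos(512°) = cos²256° - sin²256° = -0.8829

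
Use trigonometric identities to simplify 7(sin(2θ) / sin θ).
7(sin(2θ) / sin θ) = 7(2 cos θ) (using Double angle)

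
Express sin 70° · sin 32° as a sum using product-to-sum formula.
sin 70° sin 32° = (1/2)[cos(70°-32°) - cos(70°+32°)]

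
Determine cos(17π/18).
cos(17π/18) = -0.9848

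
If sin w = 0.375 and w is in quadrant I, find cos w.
cos w = 0.927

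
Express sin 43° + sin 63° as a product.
sin 43° + sin 63° = 2 sin(53°) cos(-10°)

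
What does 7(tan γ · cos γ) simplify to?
7(tan γ · cos γ) = 7(sin γ) (using Quotient identity)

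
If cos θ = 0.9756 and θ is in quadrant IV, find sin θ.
sin θ = -0.2196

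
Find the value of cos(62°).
cos(62°) = 0.4695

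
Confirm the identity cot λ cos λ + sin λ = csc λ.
LHS = cos²λ/sin λ + sin λ = (cos²λ + sin²λ)/sin λ = 1/sin λ = csc λ = RHS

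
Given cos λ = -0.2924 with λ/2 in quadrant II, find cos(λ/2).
cos(λ/2) = ±√((1 + cos λ)/2); negative since λ/2 ∈ QII, so cos(λ/2) = -0.5948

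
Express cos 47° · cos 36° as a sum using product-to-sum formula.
cos 47° cos 36° = (1/2)[cos(47°-36°) + cos(47°+36°)]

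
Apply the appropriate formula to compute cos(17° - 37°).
cos(17° - 37°) = cos 17° cos 37° + sin 17° sin 37° = 0.9397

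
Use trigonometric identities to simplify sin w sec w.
sin w sec w = tan w (using Reciprocal + quotient)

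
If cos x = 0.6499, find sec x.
sec x = 1/cos x = 1.539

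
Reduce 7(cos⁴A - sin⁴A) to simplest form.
7(cos⁴A - sin⁴A) = 7(cos(2A)) (using Factoring + double angle)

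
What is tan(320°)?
tan(320°) = -0.8391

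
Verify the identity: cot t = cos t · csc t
RHS = cos t · (1/sin t) = cos t/sin t = cot t = LHS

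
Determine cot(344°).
cot(344°) = -3.487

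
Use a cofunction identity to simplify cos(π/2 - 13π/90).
cos(π/2 - 13π/90) = sin(13π/90)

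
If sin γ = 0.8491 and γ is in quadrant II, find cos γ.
cos γ = -0.5282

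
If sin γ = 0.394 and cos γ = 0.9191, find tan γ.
tan γ = sin γ / cos γ = 0.4287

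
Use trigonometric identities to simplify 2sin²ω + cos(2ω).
2sin²ω + cos(2ω) = 1 (using Double angle)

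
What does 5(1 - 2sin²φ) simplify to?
5(1 - 2sin²φ) = 5(cos(2φ)) (using Double angle)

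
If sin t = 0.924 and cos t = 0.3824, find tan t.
tan t = sin t / cos t = 2.416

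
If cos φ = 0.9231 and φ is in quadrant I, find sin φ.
sin φ = 0.3846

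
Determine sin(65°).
sin(65°) = 0.9063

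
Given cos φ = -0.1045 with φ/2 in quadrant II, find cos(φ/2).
cos(φ/2) = ±√((1 + cos φ)/2); negative since φ/2 ∈ QII, so cos(φ/2) = -0.6691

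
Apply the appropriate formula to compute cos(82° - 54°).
cos(82° - 54°) = cos 82° cos 54° + sin 82° sin 54° = 0.8829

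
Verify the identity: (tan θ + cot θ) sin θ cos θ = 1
LHS = (sin θ/cos θ + cos θ/sin θ) sin θ cos θ = ((sin²θ + cos²θ)/(sin θ cos θ)) · sin θ cos θ = sin²θ + cos²θ = 1 = RHS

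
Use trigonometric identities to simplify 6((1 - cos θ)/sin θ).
6((1 - cos θ)/sin θ) = 6(tan(θ/2)) (using Half angle)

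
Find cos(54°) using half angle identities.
cos(54°) = √((1 + cos 108°)/2) = 0.5878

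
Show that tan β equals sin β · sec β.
RHS = sin β · (1/cos β) = sin β/cos β = tan β = LHS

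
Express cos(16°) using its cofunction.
cos(16°) = sin(90° - 16°) = sin(74°)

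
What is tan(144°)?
tan(144°) = -0.7265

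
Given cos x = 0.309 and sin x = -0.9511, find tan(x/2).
tan(x/2) = sin x / (1 + cos x) = -0.7266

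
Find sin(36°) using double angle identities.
sin(36°) = 2 sin 18° cos 18° = 0.5878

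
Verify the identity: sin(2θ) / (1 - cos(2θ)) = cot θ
LHS = 2 sin θ cos θ / (2sin²θ) = cos θ/sin θ = cot θ = RHS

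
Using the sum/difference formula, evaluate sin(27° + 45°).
sin(27° + 45°) = sin 27° cos 45° + cos 27° sin 45° = 0.9511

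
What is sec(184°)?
sec(184°) = -1.002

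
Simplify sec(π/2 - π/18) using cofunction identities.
sec(π/2 - π/18) = csc(π/18)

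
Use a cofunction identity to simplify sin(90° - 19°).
sin(90° - 19°) = cos(19°)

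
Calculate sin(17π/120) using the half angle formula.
sin(17π/120) = √((1 - cos 17π/60)/2) = 0.4305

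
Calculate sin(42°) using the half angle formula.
sin(42°) = √((1 - cos 84°)/2) = 0.6691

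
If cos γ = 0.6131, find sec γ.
sec γ = 1/cos γ = 1.631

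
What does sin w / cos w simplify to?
sin w / cos w = tan w (using Quotient identity)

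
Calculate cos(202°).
cos(202°) = -0.9272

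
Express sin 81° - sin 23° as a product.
sin 81° - sin 23° = 2 cos(52°) sin(29°)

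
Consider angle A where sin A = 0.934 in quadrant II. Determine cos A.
cos A = ±√(1 - sin²A) = -0.3573 (negative in QII)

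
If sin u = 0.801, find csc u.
csc u = 1/sin u = 1.248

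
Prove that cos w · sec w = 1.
LHS = cos w · (1/cos w) = 1 = RHS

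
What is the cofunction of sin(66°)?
sin(66°) = cos(90° - 66°) = cos(24°)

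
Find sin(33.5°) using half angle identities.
sin(33.5°) = √((1 - cos 67°)/2) = 0.5519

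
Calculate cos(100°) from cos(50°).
cos(100°) = cos²50° - sin²50° = -0.1736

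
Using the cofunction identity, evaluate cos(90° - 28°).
cos(90° - 28°) = sin(28°) = 0.4695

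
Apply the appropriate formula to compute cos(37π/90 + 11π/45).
cos(37π/90 + 11π/45) = cos 37π/90 cos 11π/45 - sin 37π/90 sin 11π/45 = -0.4695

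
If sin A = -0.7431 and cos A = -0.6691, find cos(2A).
cos(2A) = cos²A - sin²A = -0.1045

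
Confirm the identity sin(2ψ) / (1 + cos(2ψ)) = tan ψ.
LHS = 2 sin ψ cos ψ / (2cos²ψ) = sin ψ/cos ψ = tan ψ = RHS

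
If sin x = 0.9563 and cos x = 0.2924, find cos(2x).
cos(2x) = cos²x - sin²x = -0.829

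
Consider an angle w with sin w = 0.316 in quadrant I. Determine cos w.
cos w = √(1 - sin²w) = 0.9488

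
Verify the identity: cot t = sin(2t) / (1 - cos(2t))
RHS = 2 sin t cos t / (2sin²t) = cos t/sin t = cot t = LHS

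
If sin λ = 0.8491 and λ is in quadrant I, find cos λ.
cos λ = 0.5282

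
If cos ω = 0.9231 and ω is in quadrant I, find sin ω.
sin ω = 0.3846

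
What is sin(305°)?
sin(305°) = -0.8192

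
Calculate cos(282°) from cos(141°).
cos(282°) = cos²141° - sin²141° = 0.2079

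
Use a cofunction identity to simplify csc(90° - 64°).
csc(90° - 64°) = sec(64°)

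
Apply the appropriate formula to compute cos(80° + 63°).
cos(80° + 63°) = cos 80° cos 63° - sin 80° sin 63° = -0.7986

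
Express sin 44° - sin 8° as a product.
sin 44° - sin 8° = 2 cos(26°) sin(18°)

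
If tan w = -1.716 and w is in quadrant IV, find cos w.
cos w = 0.5035 (using tan²w + 1 = sec²w)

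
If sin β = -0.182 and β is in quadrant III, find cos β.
cos β = -0.9833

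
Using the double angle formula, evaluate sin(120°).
sin(120°) = 2 sin 60° cos 60° = √3/2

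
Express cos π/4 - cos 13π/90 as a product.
cos π/4 - cos 13π/90 = -2 sin(71π/360) sin(19π/360)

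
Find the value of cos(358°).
cos(358°) = 0.9994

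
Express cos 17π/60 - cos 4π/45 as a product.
cos 17π/60 - cos 4π/45 = -2 sin(67π/360) sin(7π/72)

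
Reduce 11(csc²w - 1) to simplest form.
11(csc²w - 1) = 11(cot²w) (using Pythagorean identity)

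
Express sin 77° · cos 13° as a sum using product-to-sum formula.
sin 77° cos 13° = (1/2)[sin(77°+13°) + sin(77°-13°)]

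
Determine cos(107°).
cos(107°) = -0.2924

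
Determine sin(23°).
sin(23°) = 0.3907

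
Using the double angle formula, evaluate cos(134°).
cos(134°) = cos²67° - sin²67° = -0.6947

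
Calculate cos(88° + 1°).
cos(88° + 1°) = cos 88° cos 1° - sin 88° sin 1° = 0.01745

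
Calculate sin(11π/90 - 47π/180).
sin(11π/90 - 47π/180) = sin 11π/90 cos 47π/180 - cos 11π/90 sin 47π/180 = -0.4226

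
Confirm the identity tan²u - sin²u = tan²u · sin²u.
LHS = sin²u/cos²u - sin²u = sin²u(1/cos²u - 1) = sin²u · (1 - cos²u)/cos²u = sin²u · sin²u/cos²u = sin²u · tan²u = RHS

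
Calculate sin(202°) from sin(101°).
sin(202°) = 2 sin 101° cos 101° = -0.3746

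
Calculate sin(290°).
sin(290°) = -0.9397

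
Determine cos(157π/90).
cos(157π/90) = 0.6947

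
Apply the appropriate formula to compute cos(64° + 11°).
cos(64° + 11°) = cos 64° cos 11° - sin 64° sin 11° = (√6-√2)/4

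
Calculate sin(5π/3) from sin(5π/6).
sin(5π/3) = 2 sin 5π/6 cos 5π/6 = -√3/2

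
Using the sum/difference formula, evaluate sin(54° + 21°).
sin(54° + 21°) = sin 54° cos 21° + cos 54° sin 21° = (√6+√2)/4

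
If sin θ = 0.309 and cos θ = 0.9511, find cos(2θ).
cos(2θ) = cos²θ - sin²θ = 0.8091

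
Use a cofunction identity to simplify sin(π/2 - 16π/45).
sin(π/2 - 16π/45) = cos(16π/45)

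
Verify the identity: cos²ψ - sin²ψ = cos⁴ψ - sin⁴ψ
RHS = (cos²ψ - sin²ψ)(cos²ψ + sin²ψ) = (cos²ψ - sin²ψ) · 1 = cos²ψ - sin²ψ = LHS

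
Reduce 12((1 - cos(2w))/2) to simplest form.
12((1 - cos(2w))/2) = 12(sin²w) (using Power reduction)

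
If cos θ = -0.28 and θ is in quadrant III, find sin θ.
sin θ = -0.96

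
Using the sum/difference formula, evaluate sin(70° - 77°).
sin(70° - 77°) = sin 70° cos 77° - cos 70° sin 77° = -0.1219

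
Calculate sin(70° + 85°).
sin(70° + 85°) = sin 70° cos 85° + cos 70° sin 85° = 0.4226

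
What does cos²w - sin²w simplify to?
cos²w - sin²w = cos(2w) (using Double angle)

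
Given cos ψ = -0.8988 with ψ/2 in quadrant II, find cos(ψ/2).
cos(ψ/2) = ±√((1 + cos ψ)/2); negative since ψ/2 ∈ QII, so cos(ψ/2) = -0.2249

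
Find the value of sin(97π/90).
sin(97π/90) = -0.2419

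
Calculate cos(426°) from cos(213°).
cos(426°) = cos²213° - sin²213° = 0.4067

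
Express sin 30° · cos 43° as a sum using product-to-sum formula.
sin 30° cos 43° = (1/2)[sin(30°+43°) + sin(30°-43°)]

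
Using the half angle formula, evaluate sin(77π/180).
sin(77π/180) = √((1 - cos 77π/90)/2) = 0.9744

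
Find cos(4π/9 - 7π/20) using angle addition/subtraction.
cos(4π/9 - 7π/20) = cos 4π/9 cos 7π/20 + sin 4π/9 sin 7π/20 = 0.9563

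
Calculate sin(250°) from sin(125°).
sin(250°) = 2 sin 125° cos 125° = -0.9397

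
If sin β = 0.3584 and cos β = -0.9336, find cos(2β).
cos(2β) = cos²β - sin²β = 0.7432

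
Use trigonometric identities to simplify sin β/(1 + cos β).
sin β/(1 + cos β) = tan(β/2) (using Half angle)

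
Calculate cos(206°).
cos(206°) = -0.8988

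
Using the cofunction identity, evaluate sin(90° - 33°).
sin(90° - 33°) = cos(33°) = 0.8387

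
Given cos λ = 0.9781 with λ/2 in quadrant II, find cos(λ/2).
cos(λ/2) = ±√((1 + cos λ)/2); negative since λ/2 ∈ QII, so cos(λ/2) = -0.9945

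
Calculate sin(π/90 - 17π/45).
sin(π/90 - 17π/45) = sin π/90 cos 17π/45 - cos π/90 sin 17π/45 = -0.9135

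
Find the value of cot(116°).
cot(116°) = -0.4877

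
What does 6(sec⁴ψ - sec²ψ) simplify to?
6(sec⁴ψ - sec²ψ) = 6(tan⁴ψ + tan²ψ) (using Pythagorean)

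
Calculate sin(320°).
sin(320°) = -0.6428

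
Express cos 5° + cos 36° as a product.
cos 5° + cos 36° = 2 cos(20.5°) cos(-15.5°)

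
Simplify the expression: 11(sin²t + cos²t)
11(sin²t + cos²t) = 11 (using Pythagorean identity)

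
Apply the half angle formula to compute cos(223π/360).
cos(223π/360) = -√((1 + cos 223π/180)/2) = -0.3665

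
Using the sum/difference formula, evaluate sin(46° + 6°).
sin(46° + 6°) = sin 46° cos 6° + cos 46° sin 6° = 0.788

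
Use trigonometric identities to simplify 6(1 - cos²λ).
6(1 - cos²λ) = 6(sin²λ) (using Pythagorean identity)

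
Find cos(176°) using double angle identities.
cos(176°) = 1 - 2sin²88° = -0.9976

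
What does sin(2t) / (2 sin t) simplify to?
sin(2t) / (2 sin t) = cos t (using Double angle)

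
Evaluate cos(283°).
cos(283°) = 0.225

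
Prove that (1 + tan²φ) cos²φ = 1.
LHS = sec²φ · cos²φ = (1/cos²φ) · cos²φ = 1 = RHS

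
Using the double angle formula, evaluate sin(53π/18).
sin(53π/18) = 2 sin 53π/36 cos 53π/36 = 0.1736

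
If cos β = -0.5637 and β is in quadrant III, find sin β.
sin β = -0.826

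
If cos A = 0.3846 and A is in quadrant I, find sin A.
sin A = 0.9231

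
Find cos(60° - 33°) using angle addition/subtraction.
cos(60° - 33°) = cos 60° cos 33° + sin 60° sin 33° = 0.891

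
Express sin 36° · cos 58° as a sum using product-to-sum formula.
sin 36° cos 58° = (1/2)[sin(36°+58°) + sin(36°-58°)]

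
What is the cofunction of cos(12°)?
cos(12°) = sin(90° - 12°) = sin(78°)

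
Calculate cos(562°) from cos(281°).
cos(562°) = cos²281° - sin²281° = -0.9272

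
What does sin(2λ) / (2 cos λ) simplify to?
sin(2λ) / (2 cos λ) = sin λ (using Double angle)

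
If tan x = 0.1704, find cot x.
cot x = 1/tan x = 5.869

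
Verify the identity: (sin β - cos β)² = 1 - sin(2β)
LHS = sin²β - 2 sin β cos β + cos²β = (sin²β + cos²β) - 2 sin β cos β = 1 - sin(2β) = RHS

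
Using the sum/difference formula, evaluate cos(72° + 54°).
cos(72° + 54°) = cos 72° cos 54° - sin 72° sin 54° = -0.5878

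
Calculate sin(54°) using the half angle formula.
sin(54°) = √((1 - cos 108°)/2) = 0.809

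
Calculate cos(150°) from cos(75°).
cos(150°) = cos²75° - sin²75° = -√3/2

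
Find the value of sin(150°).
sin(150°) = 1/2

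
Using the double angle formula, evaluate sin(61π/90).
sin(61π/90) = 2 sin 61π/180 cos 61π/180 = 0.848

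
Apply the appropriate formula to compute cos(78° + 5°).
cos(78° + 5°) = cos 78° cos 5° - sin 78° sin 5° = 0.1219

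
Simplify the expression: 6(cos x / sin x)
6(cos x / sin x) = 6(cot x) (using Quotient identity)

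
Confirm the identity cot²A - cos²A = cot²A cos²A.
LHS = cos²A/sin²A - cos²A = cos²A(1/sin²A - 1) = cos²A · (1 - sin²A)/sin²A = cos²A · cos²A/sin²A = cos²A · cot²A = RHS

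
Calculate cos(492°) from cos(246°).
cos(492°) = cos²246° - sin²246° = -0.6691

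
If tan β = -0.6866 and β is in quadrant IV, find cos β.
cos β = 0.8244 (using tan²β + 1 = sec²β)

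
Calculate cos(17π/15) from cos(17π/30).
cos(17π/15) = cos²17π/30 - sin²17π/30 = -0.9135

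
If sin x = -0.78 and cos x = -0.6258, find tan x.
tan x = sin x / cos x = 1.246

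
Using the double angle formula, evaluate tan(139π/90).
tan(139π/90) = 2 tan 139π/180 / (1 - tan²139π/180) = -7.115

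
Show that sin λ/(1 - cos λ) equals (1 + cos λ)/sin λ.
LHS = sin λ(1 + cos λ) / ((1 - cos λ)(1 + cos λ)) = sin λ(1 + cos λ) / (1 - cos²λ) = sin λ(1 + cos λ) / sin²λ = (1 + cos λ)/sin λ = RHS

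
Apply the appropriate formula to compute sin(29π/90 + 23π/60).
sin(29π/90 + 23π/60) = sin 29π/90 cos 23π/60 + cos 29π/90 sin 23π/60 = 0.7986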